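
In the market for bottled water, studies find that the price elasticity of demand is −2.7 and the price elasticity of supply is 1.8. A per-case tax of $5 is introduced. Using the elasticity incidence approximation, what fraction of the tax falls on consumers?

Incidence ratio: consumers' share ≈ εs / (εs + |εd|) = 1.8 / (1.8 + 2.7) = 0.4.
Supply is the less elastic side, so consumers bear the smaller share.

Consumers' share ≈ 0.4.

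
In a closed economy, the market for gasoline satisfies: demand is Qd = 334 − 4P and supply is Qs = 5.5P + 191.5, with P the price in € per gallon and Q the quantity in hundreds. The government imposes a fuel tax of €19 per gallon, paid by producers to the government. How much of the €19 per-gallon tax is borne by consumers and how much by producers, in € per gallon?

Consumers bear €11 per gallon; producers bear €8 per gallon.

Before the tax: set 334 − 4P = 5.5P + 191.5 → P* = €15, Q* = 274.
With the tax collected from producers, supply shifts: Qs = 5.5(P − 19) + 191.5.
Solving gives Q = 230 with consumers paying €26 and producers receiving €7 (the €19 wedge).
Burden on consumers: €11; on producers: €8. (They sum to €19.)
The less price-elastic side of the market bears the larger share of a per-unit tax.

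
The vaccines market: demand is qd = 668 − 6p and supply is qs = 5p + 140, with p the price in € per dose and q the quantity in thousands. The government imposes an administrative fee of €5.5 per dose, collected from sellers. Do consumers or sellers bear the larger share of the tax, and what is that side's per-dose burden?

Before the tax: set 668 − 6p = 5p + 140 → p* = €48, q* = 380.
With the tax collected from sellers, supply shifts: qs = 5(p − 5.5) + 140.
Solving gives q = 365 with consumers paying €50.5 and sellers receiving €45 (the €5.5 wedge).
Per-dose burden: consumers €2.5, sellers €3.
Sellers take the larger share because supply is less price-elastic here (demand slope 6 vs supply slope 5).

Sellers bear the larger share: €3 per dose.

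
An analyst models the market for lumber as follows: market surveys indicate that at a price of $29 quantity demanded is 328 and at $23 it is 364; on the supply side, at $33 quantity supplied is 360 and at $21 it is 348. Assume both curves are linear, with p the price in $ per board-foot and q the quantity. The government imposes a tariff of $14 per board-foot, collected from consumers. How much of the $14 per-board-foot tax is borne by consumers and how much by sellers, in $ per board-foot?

Demand slope: (364 − 328)/(23 − 29) = -6, so qd = 502 − 6p.
Supply slope: (348 − 360)/(21 − 33) = 1, so qs = p + 327.
Without the tax, 502 − 6p = p + 327 gives 7p = 175, so p* = $25 and q* = 352.
With the tax collected from consumers, demand (in seller-price terms) shifts: qd = 502 − 6(p + 14).
Solving gives q = 340 with consumers paying $27 and sellers receiving $13 (the $14 wedge).
Burden on consumers: $2; on sellers: $12. (They sum to $14.)
The less price-elastic side of the market bears the larger share of a per-unit tax.

Consumers bear $2 per board-foot; sellers bear $12 per board-foot.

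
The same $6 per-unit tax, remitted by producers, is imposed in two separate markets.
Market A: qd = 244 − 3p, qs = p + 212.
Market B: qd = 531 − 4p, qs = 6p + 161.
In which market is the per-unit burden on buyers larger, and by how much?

Market A: pre-tax p* = $8, q* = 220; post-tax q = 215.5; per-unit burden on buyers = $1.5.
Market B: pre-tax p* = $37, q* = 383; post-tax q = 368.6; per-unit burden on buyers = $3.6.
Difference: $1.5 vs $3.6 → market B is larger by $2.1.

Market B, by $2.1.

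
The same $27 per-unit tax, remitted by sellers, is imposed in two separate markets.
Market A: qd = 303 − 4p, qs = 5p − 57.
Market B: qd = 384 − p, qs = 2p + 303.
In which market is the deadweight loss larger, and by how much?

Market A, by $567.

Market A: pre-tax p* = $40, q* = 143; post-tax q = 83; deadweight loss = $810.
Market B: pre-tax p* = $27, q* = 357; post-tax q = 339; deadweight loss = $243.
Difference: $810 vs $243 → market A is larger by $567.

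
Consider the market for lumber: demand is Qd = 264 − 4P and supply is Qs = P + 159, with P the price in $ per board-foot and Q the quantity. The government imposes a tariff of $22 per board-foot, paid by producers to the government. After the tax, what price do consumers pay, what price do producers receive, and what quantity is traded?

Before the tax: set 264 − 4P = P + 159 → P* = $21, Q* = 180.
With the tax collected from producers, supply shifts: Qs = (P − 22) + 159.
Solving gives Q = 162.4 with consumers paying $25.4 and producers receiving $3.4 (the $22 wedge).
The less price-elastic side of the market bears the larger share of a per-unit tax.

Consumers pay $25.4; producers receive $3.4; quantity = 162.4.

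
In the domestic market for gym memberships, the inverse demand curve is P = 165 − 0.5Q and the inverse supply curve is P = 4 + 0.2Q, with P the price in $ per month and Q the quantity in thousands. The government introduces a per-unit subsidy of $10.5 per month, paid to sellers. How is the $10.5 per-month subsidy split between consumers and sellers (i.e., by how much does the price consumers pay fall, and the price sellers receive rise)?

Consumers gain $7.5 per month; sellers gain $3 per month.

Rewrite in direct form: Qd = 330 − 2P and Qs = 5P − 20.
Before the subsidy: set 330 − 2P = 5P − 20 → P* = $50, Q* = 230.
With a per-unit subsidy paid to sellers, each receives P + 10.5 per unit sold, so supply becomes Qs = 5(P + 10.5) − 20.
Solving gives Q = 245 with consumers paying $42.5 and sellers receiving $53 (the $10.5 wedge).
Gain to consumers: $7.5; to sellers: $3. (They sum to $10.5.)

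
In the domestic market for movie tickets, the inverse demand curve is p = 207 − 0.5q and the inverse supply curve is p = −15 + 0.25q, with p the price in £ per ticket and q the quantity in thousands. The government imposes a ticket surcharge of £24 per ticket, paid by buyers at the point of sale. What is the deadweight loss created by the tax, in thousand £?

Deadweight loss = £384 thousand.

Rewrite in direct form: qd = 414 − 2p and qs = 4p + 60.
Without the tax, 414 − 2p = 4p + 60 gives 6p = 354, so p* = £59 and q* = 296.
With the tax collected from buyers, demand (in seller-price terms) shifts: qd = 414 − 2(p + 24).
Solving gives q = 264 with buyers paying £75 and sellers receiving £51 (the £24 wedge).
Quantity falls by |ΔQ| = |296 − 264| = 32.
DWL = ½ · t · |ΔQ| = ½ · 24 · 32 = £384.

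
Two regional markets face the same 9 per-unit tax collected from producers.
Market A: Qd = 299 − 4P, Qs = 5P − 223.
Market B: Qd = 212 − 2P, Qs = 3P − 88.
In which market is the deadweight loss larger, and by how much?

Market A, by 41.4.

Market A: pre-tax P* = 58, Q* = 67; post-tax Q = 47; deadweight loss = 90.
Market B: pre-tax P* = 60, Q* = 92; post-tax Q = 81.2; deadweight loss = 48.6.
Difference: 90 vs 48.6 → market A is larger by 41.4.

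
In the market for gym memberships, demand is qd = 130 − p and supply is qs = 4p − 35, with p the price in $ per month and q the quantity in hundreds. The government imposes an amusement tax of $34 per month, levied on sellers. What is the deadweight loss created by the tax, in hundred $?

Deadweight loss = $462.4 hundred.

Before the tax: set 130 − p = 4p − 35 → p* = $33, q* = 97.
With the tax collected from sellers, supply shifts: qs = 4(p − 34) − 35.
Solving gives q = 69.8 with buyers paying $60.2 and sellers receiving $26.2 (the $34 wedge).
Quantity falls by |ΔQ| = |97 − 69.8| = 27.2.
DWL = ½ · t · |ΔQ| = ½ · 34 · 27.2 = $462.4.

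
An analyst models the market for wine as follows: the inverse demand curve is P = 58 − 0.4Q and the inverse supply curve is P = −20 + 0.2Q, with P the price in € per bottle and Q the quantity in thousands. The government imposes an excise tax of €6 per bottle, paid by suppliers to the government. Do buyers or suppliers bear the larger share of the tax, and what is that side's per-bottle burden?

Buyers bear the larger share: €4 per bottle.

Inverting to Q(P) form: Qd = 145 − 2.5P; Qs = 5P + 100.
Without the tax, 145 − 2.5P = 5P + 100 gives 7.5P = 45, so P* = €6 and Q* = 130.
With the tax collected from suppliers, supply shifts: Qs = 5(P − 6) + 100.
Solving gives Q = 120 with buyers paying €10 and suppliers receiving €4 (the €6 wedge).
Per-bottle burden: buyers €4, suppliers €2.
Buyers take the larger share because demand is less price-elastic here (demand slope 2.5 vs supply slope 5).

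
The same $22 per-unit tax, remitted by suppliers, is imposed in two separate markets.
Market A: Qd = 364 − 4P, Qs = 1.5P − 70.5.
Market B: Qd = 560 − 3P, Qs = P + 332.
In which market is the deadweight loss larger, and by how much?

Market A, by $82.5.

Market A: pre-tax P* = $79, Q* = 48; post-tax Q = 24; deadweight loss = $264.
Market B: pre-tax P* = $57, Q* = 389; post-tax Q = 372.5; deadweight loss = $181.5.
Difference: $264 vs $181.5 → market A is larger by $82.5.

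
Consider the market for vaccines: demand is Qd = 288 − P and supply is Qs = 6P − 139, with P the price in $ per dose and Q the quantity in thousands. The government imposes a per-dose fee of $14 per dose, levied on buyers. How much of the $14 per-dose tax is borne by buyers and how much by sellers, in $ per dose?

Buyers bear $12 per dose; sellers bear $2 per dose.

Before the tax: set 288 − P = 6P − 139 → P* = $61, Q* = 227.
With the tax collected from buyers, demand (in seller-price terms) shifts: Qd = 288 − (P + 14).
New equilibrium: buyers pay $73, sellers receive $59, Q = 215. (Wedge: Pb − Ps = 14.)
Burden on buyers: $12; on sellers: $2. (They sum to $14.)
The less price-elastic side of the market bears the larger share of a per-unit tax.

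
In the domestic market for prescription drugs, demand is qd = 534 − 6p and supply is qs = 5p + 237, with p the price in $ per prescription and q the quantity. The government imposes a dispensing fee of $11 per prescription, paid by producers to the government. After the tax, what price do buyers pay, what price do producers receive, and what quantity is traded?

Before the tax: set 534 − 6p = 5p + 237 → p* = $27, q* = 372.
With the tax collected from producers, supply shifts: qs = 5(p − 11) + 237.
New equilibrium: buyers pay $32, producers receive $21, q = 342. (Wedge: pb − ps = 11.)

Buyers pay $32; producers receive $21; quantity = 342.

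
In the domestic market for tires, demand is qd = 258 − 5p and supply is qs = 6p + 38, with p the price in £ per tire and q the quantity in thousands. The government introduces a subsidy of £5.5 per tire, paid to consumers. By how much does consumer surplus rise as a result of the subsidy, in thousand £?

Consumer surplus rises by £496.5 thousand.

Without the subsidy, 258 − 5p = 6p + 38 gives 11p = 220, so p* = £20 and q* = 158.
With a per-unit subsidy paid to consumers, each effectively pays p − 5.5, so demand becomes qd = 258 − 5(p − 5.5).
New equilibrium: consumers pay £17, producers receive £22.5, q = 173. (Wedge: pb − ps = −5.5.)
ΔCS is the trapezoid between Q = 173 and Q = 158 of height £3: ½ · (158 + 173) · 3 = £496.5.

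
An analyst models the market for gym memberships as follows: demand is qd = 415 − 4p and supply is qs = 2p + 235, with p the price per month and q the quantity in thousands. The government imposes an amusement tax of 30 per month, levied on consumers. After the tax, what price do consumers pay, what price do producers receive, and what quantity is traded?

Consumers pay 40; producers receive 10; quantity = 255.

Before the tax: set 415 − 4p = 2p + 235 → p* = 30, q* = 295.
With the tax collected from consumers, demand (in seller-price terms) shifts: qd = 415 − 4(p + 30).
New equilibrium: consumers pay 40, producers receive 10, q = 255. (Wedge: pb − ps = 30.)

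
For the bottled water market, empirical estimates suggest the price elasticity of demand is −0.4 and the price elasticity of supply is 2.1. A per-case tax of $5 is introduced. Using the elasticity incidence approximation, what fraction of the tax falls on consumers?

Incidence ratio: consumers' share ≈ εs / (εs + |εd|) = 2.1 / (2.1 + 0.4) = 0.84.
Supply is the more elastic side, so consumers bear the larger share.

Consumers' share ≈ 0.84.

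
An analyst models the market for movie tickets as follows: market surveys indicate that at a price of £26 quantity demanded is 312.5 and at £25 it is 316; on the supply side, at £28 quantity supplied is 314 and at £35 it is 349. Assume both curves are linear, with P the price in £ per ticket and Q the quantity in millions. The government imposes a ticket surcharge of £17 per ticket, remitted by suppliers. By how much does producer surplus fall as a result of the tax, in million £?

Producer surplus falls by £2040.5 million.

Demand slope: (316 − 312.5)/(25 − 26) = -3.5, so Qd = 403.5 − 3.5P.
Supply slope: (349 − 314)/(35 − 28) = 5, so Qs = 5P + 174.
Before the tax: set 403.5 − 3.5P = 5P + 174 → P* = £27, Q* = 309.
With the tax collected from suppliers, supply shifts: Qs = 5(P − 17) + 174.
Solving gives Q = 274 with buyers paying £37 and suppliers receiving £20 (the £17 wedge).
ΔPS is the trapezoid between Q = 274 and Q = 309 of height £7: ½ · (309 + 274) · 7 = £2040.5.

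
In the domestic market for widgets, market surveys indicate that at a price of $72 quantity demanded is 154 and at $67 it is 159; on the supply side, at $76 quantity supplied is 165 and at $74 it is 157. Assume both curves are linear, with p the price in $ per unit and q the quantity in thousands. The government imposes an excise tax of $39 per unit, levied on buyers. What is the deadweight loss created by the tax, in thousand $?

Deadweight loss = $608.4 thousand.

Demand slope: (159 − 154)/(67 − 72) = -1, so qd = 226 − p.
Supply slope: (157 − 165)/(74 − 76) = 4, so qs = 4p − 139.
Without the tax, 226 − p = 4p − 139 gives 5p = 365, so p* = $73 and q* = 153.
With the tax collected from buyers, demand (in seller-price terms) shifts: qd = 226 − (p + 39).
New equilibrium: buyers pay $104.2, sellers receive $65.2, q = 121.8. (Wedge: pb − ps = 39.)
Quantity falls by |ΔQ| = |153 − 121.8| = 31.2.
DWL = ½ · t · |ΔQ| = ½ · 39 · 31.2 = $608.4.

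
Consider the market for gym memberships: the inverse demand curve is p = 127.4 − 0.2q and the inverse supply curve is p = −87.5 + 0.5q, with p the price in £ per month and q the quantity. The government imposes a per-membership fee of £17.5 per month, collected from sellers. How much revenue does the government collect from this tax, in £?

Inverting to q(p) form: qd = 637 − 5p; qs = 2p + 175.
Without the tax, 637 − 5p = 2p + 175 gives 7p = 462, so p* = £66 and q* = 307.
With the tax collected from sellers, supply shifts: qs = 2(p − 17.5) + 175.
New equilibrium: consumers pay £71, sellers receive £53.5, q = 282. (Wedge: pb − ps = 17.5.)
Revenue = t · Q = 17.5 · 282 = £4935.

Tax revenue = £4935.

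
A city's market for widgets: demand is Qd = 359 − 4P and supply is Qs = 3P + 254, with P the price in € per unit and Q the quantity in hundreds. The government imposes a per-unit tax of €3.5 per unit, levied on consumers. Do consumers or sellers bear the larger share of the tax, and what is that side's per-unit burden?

Before the tax: set 359 − 4P = 3P + 254 → P* = €15, Q* = 299.
With the tax collected from consumers, demand (in seller-price terms) shifts: Qd = 359 − 4(P + 3.5).
Solving gives Q = 293 with consumers paying €16.5 and sellers receiving €13 (the €3.5 wedge).
Per-unit burden: consumers €1.5, sellers €2.
Sellers take the larger share because supply is less price-elastic here (demand slope 4 vs supply slope 3).

Sellers bear the larger share: €2 per unit.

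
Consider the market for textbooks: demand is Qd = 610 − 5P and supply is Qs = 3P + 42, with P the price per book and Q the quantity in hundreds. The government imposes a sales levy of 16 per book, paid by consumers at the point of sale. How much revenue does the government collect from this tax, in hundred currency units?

Tax revenue = 3600 hundred.

Without the tax, 610 − 5P = 3P + 42 gives 8P = 568, so P* = 71 and Q* = 255.
With the tax collected from consumers, demand (in seller-price terms) shifts: Qd = 610 − 5(P + 16).
New equilibrium: consumers pay 77, sellers receive 61, Q = 225. (Wedge: Pb − Ps = 16.)
Revenue = t · Q = 16 · 225 = 3600.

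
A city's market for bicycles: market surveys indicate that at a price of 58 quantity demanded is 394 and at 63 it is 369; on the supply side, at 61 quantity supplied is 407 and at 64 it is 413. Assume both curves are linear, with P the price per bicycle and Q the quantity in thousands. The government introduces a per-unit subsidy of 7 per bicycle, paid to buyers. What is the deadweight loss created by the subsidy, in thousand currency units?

Deadweight loss = 35 thousand.

Demand slope: (369 − 394)/(63 − 58) = -5, so Qd = 684 − 5P.
Supply slope: (413 − 407)/(64 − 61) = 2, so Qs = 2P + 285.
Before the subsidy: set 684 − 5P = 2P + 285 → P* = 57, Q* = 399.
With a per-unit subsidy paid to buyers, each effectively pays P − 7, so demand becomes Qd = 684 − 5(P − 7).
New equilibrium: buyers pay 55, suppliers receive 62, Q = 409. (Wedge: Pb − Ps = −7.)
Quantity rises by |ΔQ| = |399 − 409| = 10.
DWL = ½ · t · |ΔQ| = ½ · 7 · 10 = 35.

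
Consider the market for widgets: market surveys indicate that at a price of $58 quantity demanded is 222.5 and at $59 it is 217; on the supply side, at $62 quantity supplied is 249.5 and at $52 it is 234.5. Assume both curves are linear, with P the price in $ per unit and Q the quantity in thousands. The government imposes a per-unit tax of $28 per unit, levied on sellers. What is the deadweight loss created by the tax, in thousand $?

Deadweight loss = $462 thousand.

Demand slope: (217 − 222.5)/(59 − 58) = -5.5, so Qd = 541.5 − 5.5P.
Supply slope: (234.5 − 249.5)/(52 − 62) = 1.5, so Qs = 1.5P + 156.5.
Before the tax: set 541.5 − 5.5P = 1.5P + 156.5 → P* = $55, Q* = 239.
With the tax collected from sellers, supply shifts: Qs = 1.5(P − 28) + 156.5.
Solving gives Q = 206 with buyers paying $61 and sellers receiving $33 (the $28 wedge).
Quantity falls by |ΔQ| = |239 − 206| = 33.
DWL = ½ · t · |ΔQ| = ½ · 28 · 33 = $462.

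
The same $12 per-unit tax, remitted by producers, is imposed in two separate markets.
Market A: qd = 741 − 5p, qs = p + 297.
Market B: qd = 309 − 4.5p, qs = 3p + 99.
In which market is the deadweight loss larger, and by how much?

Market A: pre-tax p* = $74, q* = 371; post-tax q = 361; deadweight loss = $60.
Market B: pre-tax p* = $28, q* = 183; post-tax q = 161.4; deadweight loss = $129.6.
Difference: $60 vs $129.6 → market B is larger by $69.6.

Market B, by $69.6.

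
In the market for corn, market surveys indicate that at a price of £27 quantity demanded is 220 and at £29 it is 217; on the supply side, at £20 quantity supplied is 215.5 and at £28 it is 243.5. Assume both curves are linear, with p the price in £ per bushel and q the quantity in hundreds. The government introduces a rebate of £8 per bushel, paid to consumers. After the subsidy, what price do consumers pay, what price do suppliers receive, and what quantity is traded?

Demand slope: (217 − 220)/(29 − 27) = -1.5, so qd = 260.5 − 1.5p.
Supply slope: (243.5 − 215.5)/(28 − 20) = 3.5, so qs = 3.5p + 145.5.
Before the subsidy: set 260.5 − 1.5p = 3.5p + 145.5 → p* = £23, q* = 226.
With a per-unit subsidy paid to consumers, each effectively pays p − 8, so demand becomes qd = 260.5 − 1.5(p − 8).
New equilibrium: consumers pay £17.4, suppliers receive £25.4, q = 234.4. (Wedge: pb − ps = −8.)

Consumers pay £17.4; suppliers receive £25.4; quantity = 234.4.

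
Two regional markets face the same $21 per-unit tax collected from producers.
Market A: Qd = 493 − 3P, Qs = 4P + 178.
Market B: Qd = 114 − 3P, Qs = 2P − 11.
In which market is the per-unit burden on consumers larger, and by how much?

Market A, by $3.6.

Market A: pre-tax P* = $45, Q* = 358; post-tax Q = 322; per-unit burden on consumers = $12.
Market B: pre-tax P* = $25, Q* = 39; post-tax Q = 13.8; per-unit burden on consumers = $8.4.
Difference: $12 vs $8.4 → market A is larger by $3.6.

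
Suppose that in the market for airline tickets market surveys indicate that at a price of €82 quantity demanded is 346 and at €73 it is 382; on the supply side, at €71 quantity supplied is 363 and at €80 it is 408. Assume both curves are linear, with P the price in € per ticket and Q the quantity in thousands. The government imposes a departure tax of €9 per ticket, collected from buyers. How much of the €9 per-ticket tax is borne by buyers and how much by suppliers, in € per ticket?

Buyers bear €5 per ticket; suppliers bear €4 per ticket.

Demand slope: (382 − 346)/(73 − 82) = -4, so Qd = 674 − 4P.
Supply slope: (408 − 363)/(80 − 71) = 5, so Qs = 5P + 8.
Before the tax: set 674 − 4P = 5P + 8 → P* = €74, Q* = 378.
With the tax collected from buyers, demand (in seller-price terms) shifts: Qd = 674 − 4(P + 9).
Solving gives Q = 358 with buyers paying €79 and suppliers receiving €70 (the €9 wedge).
Burden on buyers: €5; on suppliers: €4. (They sum to €9.)
The less price-elastic side of the market bears the larger share of a per-unit tax.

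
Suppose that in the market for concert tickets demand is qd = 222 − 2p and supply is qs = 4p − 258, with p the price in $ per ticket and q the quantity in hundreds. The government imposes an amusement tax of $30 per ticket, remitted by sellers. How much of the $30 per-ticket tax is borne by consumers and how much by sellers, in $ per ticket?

Consumers bear $20 per ticket; sellers bear $10 per ticket.

Before the tax: set 222 − 2p = 4p − 258 → p* = $80, q* = 62.
With the tax collected from sellers, supply shifts: qs = 4(p − 30) − 258.
Solving gives q = 22 with consumers paying $100 and sellers receiving $70 (the $30 wedge).
Burden on consumers: $20; on sellers: $10. (They sum to $30.)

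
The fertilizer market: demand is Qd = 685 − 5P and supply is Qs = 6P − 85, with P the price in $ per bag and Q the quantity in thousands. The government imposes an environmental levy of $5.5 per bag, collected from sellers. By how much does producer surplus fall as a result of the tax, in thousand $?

Before the tax: set 685 − 5P = 6P − 85 → P* = $70, Q* = 335.
With the tax collected from sellers, supply shifts: Qs = 6(P − 5.5) − 85.
Solving gives Q = 320 with buyers paying $73 and sellers receiving $67.5 (the $5.5 wedge).
ΔPS is the trapezoid between Q = 320 and Q = 335 of height $2.5: ½ · (335 + 320) · 2.5 = $818.75.

Producer surplus falls by $818.75 thousand.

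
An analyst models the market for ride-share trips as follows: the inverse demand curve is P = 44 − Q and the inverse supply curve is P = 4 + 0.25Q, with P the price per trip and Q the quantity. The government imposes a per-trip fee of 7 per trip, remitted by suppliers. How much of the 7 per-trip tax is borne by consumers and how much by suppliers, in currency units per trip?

Consumers bear 5.6 per trip; suppliers bear 1.4 per trip.

Rewrite in direct form: Qd = 44 − P and Qs = 4P − 16.
Before the tax: set 44 − P = 4P − 16 → P* = 12, Q* = 32.
With the tax collected from suppliers, supply shifts: Qs = 4(P − 7) − 16.
Solving gives Q = 26.4 with consumers paying 17.6 and suppliers receiving 10.6 (the 7 wedge).
Burden on consumers: 5.6; on suppliers: 1.4. (They sum to 7.)
The less price-elastic side of the market bears the larger share of a per-unit tax.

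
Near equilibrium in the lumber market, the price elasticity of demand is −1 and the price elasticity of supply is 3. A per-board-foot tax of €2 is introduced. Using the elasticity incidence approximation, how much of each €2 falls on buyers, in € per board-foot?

Incidence ratio: buyers' share ≈ εs / (εs + |εd|) = 3 / (3 + 1) = 0.75.
So buyers bear ≈ 0.75 × €2 = €1.5; suppliers bear €0.5.

Buyers bear ≈ €1.5 per board-foot.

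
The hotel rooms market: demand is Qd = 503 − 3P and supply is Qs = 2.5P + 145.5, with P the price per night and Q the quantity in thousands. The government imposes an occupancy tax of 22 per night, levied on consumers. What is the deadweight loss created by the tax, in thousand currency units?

Before the tax: set 503 − 3P = 2.5P + 145.5 → P* = 65, Q* = 308.
With the tax collected from consumers, demand (in seller-price terms) shifts: Qd = 503 − 3(P + 22).
Solving gives Q = 278 with consumers paying 75 and suppliers receiving 53 (the 22 wedge).
Quantity falls by |ΔQ| = |308 − 278| = 30.
DWL = ½ · t · |ΔQ| = ½ · 22 · 30 = 330.

Deadweight loss = 330 thousand.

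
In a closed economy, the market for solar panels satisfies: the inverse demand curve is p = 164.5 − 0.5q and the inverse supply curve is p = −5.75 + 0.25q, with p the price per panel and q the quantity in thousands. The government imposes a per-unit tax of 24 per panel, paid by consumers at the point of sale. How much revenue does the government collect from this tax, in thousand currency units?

Inverting to q(p) form: qd = 329 − 2p; qs = 4p + 23.
Without the tax, 329 − 2p = 4p + 23 gives 6p = 306, so p* = 51 and q* = 227.
With the tax collected from consumers, demand (in seller-price terms) shifts: qd = 329 − 2(p + 24).
New equilibrium: consumers pay 67, suppliers receive 43, q = 195. (Wedge: pb − ps = 24.)
Revenue = t · Q = 24 · 195 = 4680.

Tax revenue = 4680 thousand.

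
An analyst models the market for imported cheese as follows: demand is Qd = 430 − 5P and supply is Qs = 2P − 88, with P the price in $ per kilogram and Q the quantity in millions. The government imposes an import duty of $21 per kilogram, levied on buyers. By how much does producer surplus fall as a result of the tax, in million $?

Without the tax, 430 − 5P = 2P − 88 gives 7P = 518, so P* = $74 and Q* = 60.
With the tax collected from buyers, demand (in seller-price terms) shifts: Qd = 430 − 5(P + 21).
Solving gives Q = 30 with buyers paying $80 and suppliers receiving $59 (the $21 wedge).
ΔPS is the trapezoid between Q = 30 and Q = 60 of height $15: ½ · (60 + 30) · 15 = $675.

Producer surplus falls by $675 million.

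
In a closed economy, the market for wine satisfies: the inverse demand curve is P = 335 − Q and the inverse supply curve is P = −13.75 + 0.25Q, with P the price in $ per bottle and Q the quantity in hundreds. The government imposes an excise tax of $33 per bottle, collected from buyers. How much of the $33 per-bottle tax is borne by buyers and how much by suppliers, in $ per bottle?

Buyers bear $26.4 per bottle; suppliers bear $6.6 per bottle.

Inverting to Q(P) form: Qd = 335 − P; Qs = 4P + 55.
Before the tax: set 335 − P = 4P + 55 → P* = $56, Q* = 279.
With the tax collected from buyers, demand (in seller-price terms) shifts: Qd = 335 − (P + 33).
Solving gives Q = 252.6 with buyers paying $82.4 and suppliers receiving $49.4 (the $33 wedge).
Burden on buyers: $26.4; on suppliers: $6.6. (They sum to $33.)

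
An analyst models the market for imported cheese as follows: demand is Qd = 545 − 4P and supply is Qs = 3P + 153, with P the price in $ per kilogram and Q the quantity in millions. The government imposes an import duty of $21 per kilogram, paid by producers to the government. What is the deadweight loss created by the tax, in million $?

Without the tax, 545 − 4P = 3P + 153 gives 7P = 392, so P* = $56 and Q* = 321.
With the tax collected from producers, supply shifts: Qs = 3(P − 21) + 153.
New equilibrium: consumers pay $65, producers receive $44, Q = 285. (Wedge: Pb − Ps = 21.)
Quantity falls by |ΔQ| = |321 − 285| = 36.
DWL = ½ · t · |ΔQ| = ½ · 21 · 36 = $378.

Deadweight loss = $378 million.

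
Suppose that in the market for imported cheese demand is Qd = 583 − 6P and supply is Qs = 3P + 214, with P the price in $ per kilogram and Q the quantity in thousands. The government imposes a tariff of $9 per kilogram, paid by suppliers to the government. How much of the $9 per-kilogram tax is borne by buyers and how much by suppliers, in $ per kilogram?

Buyers bear $3 per kilogram; suppliers bear $6 per kilogram.

Before the tax: set 583 − 6P = 3P + 214 → P* = $41, Q* = 337.
With the tax collected from suppliers, supply shifts: Qs = 3(P − 9) + 214.
New equilibrium: buyers pay $44, suppliers receive $35, Q = 319. (Wedge: Pb − Ps = 9.)
Burden on buyers: $3; on suppliers: $6. (They sum to $9.)
The less price-elastic side of the market bears the larger share of a per-unit tax.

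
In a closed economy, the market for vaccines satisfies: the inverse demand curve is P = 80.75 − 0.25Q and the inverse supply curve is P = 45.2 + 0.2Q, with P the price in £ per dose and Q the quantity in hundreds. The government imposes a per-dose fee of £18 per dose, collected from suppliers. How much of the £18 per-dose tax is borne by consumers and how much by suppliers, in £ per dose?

Consumers bear £10 per dose; suppliers bear £8 per dose.

Inverting to Q(P) form: Qd = 323 − 4P; Qs = 5P − 226.
Without the tax, 323 − 4P = 5P − 226 gives 9P = 549, so P* = £61 and Q* = 79.
With the tax collected from suppliers, supply shifts: Qs = 5(P − 18) − 226.
New equilibrium: consumers pay £71, suppliers receive £53, Q = 39. (Wedge: Pb − Ps = 18.)
Burden on consumers: £10; on suppliers: £8. (They sum to £18.)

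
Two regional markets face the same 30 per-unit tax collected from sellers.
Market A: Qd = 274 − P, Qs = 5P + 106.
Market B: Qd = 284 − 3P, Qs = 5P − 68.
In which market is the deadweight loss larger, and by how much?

Market A: pre-tax P* = 28, Q* = 246; post-tax Q = 221; deadweight loss = 375.
Market B: pre-tax P* = 44, Q* = 152; post-tax Q = 95.75; deadweight loss = 843.75.
Difference: 375 vs 843.75 → market B is larger by 468.75.

Market B, by 468.75.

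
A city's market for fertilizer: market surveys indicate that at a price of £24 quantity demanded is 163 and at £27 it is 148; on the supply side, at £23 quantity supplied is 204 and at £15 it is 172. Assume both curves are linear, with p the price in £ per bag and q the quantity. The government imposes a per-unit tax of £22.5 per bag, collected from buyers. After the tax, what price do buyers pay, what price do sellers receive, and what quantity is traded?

Demand slope: (148 − 163)/(27 − 24) = -5, so qd = 283 − 5p.
Supply slope: (172 − 204)/(15 − 23) = 4, so qs = 4p + 112.
Without the tax, 283 − 5p = 4p + 112 gives 9p = 171, so p* = £19 and q* = 188.
With the tax collected from buyers, demand (in seller-price terms) shifts: qd = 283 − 5(p + 22.5).
Solving gives q = 138 with buyers paying £29 and sellers receiving £6.5 (the £22.5 wedge).

Buyers pay £29; sellers receive £6.5; quantity = 138.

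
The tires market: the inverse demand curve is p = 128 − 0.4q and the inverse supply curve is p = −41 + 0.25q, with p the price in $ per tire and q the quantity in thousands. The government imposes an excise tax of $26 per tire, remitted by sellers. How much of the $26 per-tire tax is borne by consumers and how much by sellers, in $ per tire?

Inverting to q(p) form: qd = 320 − 2.5p; qs = 4p + 164.
Before the tax: set 320 − 2.5p = 4p + 164 → p* = $24, q* = 260.
With the tax collected from sellers, supply shifts: qs = 4(p − 26) + 164.
Solving gives q = 220 with consumers paying $40 and sellers receiving $14 (the $26 wedge).
Burden on consumers: $16; on sellers: $10. (They sum to $26.)

Consumers bear $16 per tire; sellers bear $10 per tire.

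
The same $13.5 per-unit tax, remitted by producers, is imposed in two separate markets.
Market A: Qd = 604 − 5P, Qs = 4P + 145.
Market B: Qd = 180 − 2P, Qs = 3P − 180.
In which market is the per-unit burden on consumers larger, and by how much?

Market B, by $2.1.

Market A: pre-tax P* = $51, Q* = 349; post-tax Q = 319; per-unit burden on consumers = $6.
Market B: pre-tax P* = $72, Q* = 36; post-tax Q = 19.8; per-unit burden on consumers = $8.1.
Difference: $6 vs $8.1 → market B is larger by $2.1.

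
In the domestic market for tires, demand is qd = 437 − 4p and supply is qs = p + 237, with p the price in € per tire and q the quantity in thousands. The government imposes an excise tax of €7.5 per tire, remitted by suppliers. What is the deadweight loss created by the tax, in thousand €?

Deadweight loss = €22.5 thousand.

Before the tax: set 437 − 4p = p + 237 → p* = €40, q* = 277.
With the tax collected from suppliers, supply shifts: qs = (p − 7.5) + 237.
Solving gives q = 271 with consumers paying €41.5 and suppliers receiving €34 (the €7.5 wedge).
Quantity falls by |ΔQ| = |277 − 271| = 6.
DWL = ½ · t · |ΔQ| = ½ · 7.5 · 6 = €22.5.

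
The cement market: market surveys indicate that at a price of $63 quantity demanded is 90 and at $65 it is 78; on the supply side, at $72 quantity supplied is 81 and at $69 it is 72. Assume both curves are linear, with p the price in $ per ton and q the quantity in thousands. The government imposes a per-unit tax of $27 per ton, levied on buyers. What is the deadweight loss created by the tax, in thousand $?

Demand slope: (78 − 90)/(65 − 63) = -6, so qd = 468 − 6p.
Supply slope: (72 − 81)/(69 − 72) = 3, so qs = 3p − 135.
Before the tax: set 468 − 6p = 3p − 135 → p* = $67, q* = 66.
With the tax collected from buyers, demand (in seller-price terms) shifts: qd = 468 − 6(p + 27).
Solving gives q = 12 with buyers paying $76 and suppliers receiving $49 (the $27 wedge).
Quantity falls by |ΔQ| = |66 − 12| = 54.
DWL = ½ · t · |ΔQ| = ½ · 27 · 54 = $729.

Deadweight loss = $729 thousand.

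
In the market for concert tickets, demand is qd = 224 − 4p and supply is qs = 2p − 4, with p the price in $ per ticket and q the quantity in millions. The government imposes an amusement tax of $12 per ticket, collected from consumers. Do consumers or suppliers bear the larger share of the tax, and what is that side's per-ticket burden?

Suppliers bear the larger share: $8 per ticket.

Without the tax, 224 − 4p = 2p − 4 gives 6p = 228, so p* = $38 and q* = 72.
With the tax collected from consumers, demand (in seller-price terms) shifts: qd = 224 − 4(p + 12).
New equilibrium: consumers pay $42, suppliers receive $30, q = 56. (Wedge: pb − ps = 12.)
Per-ticket burden: consumers $4, suppliers $8.
Suppliers take the larger share because supply is less price-elastic here (demand slope 4 vs supply slope 2).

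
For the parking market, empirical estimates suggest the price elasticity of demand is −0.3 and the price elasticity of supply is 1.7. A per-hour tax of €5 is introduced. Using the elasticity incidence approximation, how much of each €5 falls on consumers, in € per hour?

Incidence ratio: consumers' share ≈ εs / (εs + |εd|) = 1.7 / (1.7 + 0.3) = 0.85.
So consumers bear ≈ 0.85 × €5 = €4.25; producers bear €0.75.

Consumers bear ≈ €4.25 per hour.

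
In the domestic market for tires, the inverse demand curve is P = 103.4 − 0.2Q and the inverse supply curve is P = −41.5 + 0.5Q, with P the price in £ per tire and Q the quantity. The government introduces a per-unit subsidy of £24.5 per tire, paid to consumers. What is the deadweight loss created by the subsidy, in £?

Inverting to Q(P) form: Qd = 517 − 5P; Qs = 2P + 83.
Without the subsidy, 517 − 5P = 2P + 83 gives 7P = 434, so P* = £62 and Q* = 207.
With a per-unit subsidy paid to consumers, each effectively pays P − 24.5, so demand becomes Qd = 517 − 5(P − 24.5).
Solving gives Q = 242 with consumers paying £55 and producers receiving £79.5 (the £24.5 wedge).
Quantity rises by |ΔQ| = |207 − 242| = 35.
DWL = ½ · t · |ΔQ| = ½ · 24.5 · 35 = £428.75.

Deadweight loss = £428.75.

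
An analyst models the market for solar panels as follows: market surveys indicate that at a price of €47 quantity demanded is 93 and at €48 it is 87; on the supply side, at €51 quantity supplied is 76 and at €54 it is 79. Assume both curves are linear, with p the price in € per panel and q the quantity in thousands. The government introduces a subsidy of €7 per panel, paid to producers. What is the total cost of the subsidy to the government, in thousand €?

Demand slope: (87 − 93)/(48 − 47) = -6, so qd = 375 − 6p.
Supply slope: (79 − 76)/(54 − 51) = 1, so qs = p + 25.
Without the subsidy, 375 − 6p = p + 25 gives 7p = 350, so p* = €50 and q* = 75.
With a per-unit subsidy paid to producers, each receives p + 7 per unit sold, so supply becomes qs = (p + 7) + 25.
New equilibrium: buyers pay €49, producers receive €56, q = 81. (Wedge: pb − ps = −7.)
Outlay = t · Q = 7 · 81 = €567.

Government outlay = €567 thousand.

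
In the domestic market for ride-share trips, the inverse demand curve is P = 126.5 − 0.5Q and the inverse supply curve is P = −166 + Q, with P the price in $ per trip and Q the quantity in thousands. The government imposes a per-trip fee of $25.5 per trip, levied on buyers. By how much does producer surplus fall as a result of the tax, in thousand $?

Rewrite in direct form: Qd = 253 − 2P and Qs = P + 166.
Before the tax: set 253 − 2P = P + 166 → P* = $29, Q* = 195.
With the tax collected from buyers, demand (in seller-price terms) shifts: Qd = 253 − 2(P + 25.5).
New equilibrium: buyers pay $37.5, suppliers receive $12, Q = 178. (Wedge: Pb − Ps = 25.5.)
ΔPS is the trapezoid between Q = 178 and Q = 195 of height $17: ½ · (195 + 178) · 17 = $3170.5.

Producer surplus falls by $3170.5 thousand.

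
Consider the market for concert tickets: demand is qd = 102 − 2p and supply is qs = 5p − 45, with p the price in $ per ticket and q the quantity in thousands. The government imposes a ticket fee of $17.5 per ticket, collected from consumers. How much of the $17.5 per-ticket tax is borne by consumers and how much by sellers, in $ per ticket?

Consumers bear $12.5 per ticket; sellers bear $5 per ticket.

Without the tax, 102 − 2p = 5p − 45 gives 7p = 147, so p* = $21 and q* = 60.
With the tax collected from consumers, demand (in seller-price terms) shifts: qd = 102 − 2(p + 17.5).
Solving gives q = 35 with consumers paying $33.5 and sellers receiving $16 (the $17.5 wedge).
Burden on consumers: $12.5; on sellers: $5. (They sum to $17.5.)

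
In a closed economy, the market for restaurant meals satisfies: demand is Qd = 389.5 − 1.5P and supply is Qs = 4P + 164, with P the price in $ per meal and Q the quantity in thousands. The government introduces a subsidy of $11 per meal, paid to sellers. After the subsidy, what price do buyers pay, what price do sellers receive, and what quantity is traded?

Before the subsidy: set 389.5 − 1.5P = 4P + 164 → P* = $41, Q* = 328.
With a per-unit subsidy paid to sellers, each receives P + 11 per unit sold, so supply becomes Qs = 4(P + 11) + 164.
Solving gives Q = 340 with buyers paying $33 and sellers receiving $44 (the $11 wedge).

Buyers pay $33; sellers receive $44; quantity = 340.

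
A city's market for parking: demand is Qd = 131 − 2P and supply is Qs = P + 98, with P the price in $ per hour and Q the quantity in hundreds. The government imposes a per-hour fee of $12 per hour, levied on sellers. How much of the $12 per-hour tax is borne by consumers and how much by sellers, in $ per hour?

Without the tax, 131 − 2P = P + 98 gives 3P = 33, so P* = $11 and Q* = 109.
With the tax collected from sellers, supply shifts: Qs = (P − 12) + 98.
Solving gives Q = 101 with consumers paying $15 and sellers receiving $3 (the $12 wedge).
Burden on consumers: $4; on sellers: $8. (They sum to $12.)

Consumers bear $4 per hour; sellers bear $8 per hour.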